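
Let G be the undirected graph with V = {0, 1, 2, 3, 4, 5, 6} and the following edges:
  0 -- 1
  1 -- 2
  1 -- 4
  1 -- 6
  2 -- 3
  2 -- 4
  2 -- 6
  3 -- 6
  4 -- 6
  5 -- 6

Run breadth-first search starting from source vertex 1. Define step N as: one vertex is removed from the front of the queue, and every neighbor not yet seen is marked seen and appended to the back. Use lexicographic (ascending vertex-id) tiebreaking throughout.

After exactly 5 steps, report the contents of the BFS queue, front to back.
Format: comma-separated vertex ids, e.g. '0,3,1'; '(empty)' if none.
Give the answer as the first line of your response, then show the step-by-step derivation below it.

3,5

step 1: dequeue 1; queue=[0,2,4,6]; order=1
step 2: dequeue 0; queue=[2,4,6]; order=1,0
step 3: dequeue 2; queue=[4,6,3]; order=1,0,2
step 4: dequeue 4; queue=[6,3]; order=1,0,2,4
step 5: dequeue 6; queue=[3,5]; order=1,0,2,4,6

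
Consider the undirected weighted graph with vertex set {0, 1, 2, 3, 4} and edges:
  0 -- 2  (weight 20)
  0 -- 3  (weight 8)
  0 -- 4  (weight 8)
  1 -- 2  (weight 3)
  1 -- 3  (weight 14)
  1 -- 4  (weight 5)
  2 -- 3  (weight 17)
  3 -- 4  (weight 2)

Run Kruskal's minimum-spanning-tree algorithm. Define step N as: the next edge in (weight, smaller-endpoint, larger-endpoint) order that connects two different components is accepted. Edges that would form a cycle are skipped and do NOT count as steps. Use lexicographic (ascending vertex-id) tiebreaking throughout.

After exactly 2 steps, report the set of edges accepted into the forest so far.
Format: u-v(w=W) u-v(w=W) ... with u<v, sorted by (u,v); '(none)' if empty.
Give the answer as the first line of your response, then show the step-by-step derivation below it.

1-2(w=3) 3-4(w=2)

step 1: add edge 3-4 (w=2); MST = {3-4(w=2)}
step 2: add edge 1-2 (w=3); MST = {1-2(w=3) 3-4(w=2)}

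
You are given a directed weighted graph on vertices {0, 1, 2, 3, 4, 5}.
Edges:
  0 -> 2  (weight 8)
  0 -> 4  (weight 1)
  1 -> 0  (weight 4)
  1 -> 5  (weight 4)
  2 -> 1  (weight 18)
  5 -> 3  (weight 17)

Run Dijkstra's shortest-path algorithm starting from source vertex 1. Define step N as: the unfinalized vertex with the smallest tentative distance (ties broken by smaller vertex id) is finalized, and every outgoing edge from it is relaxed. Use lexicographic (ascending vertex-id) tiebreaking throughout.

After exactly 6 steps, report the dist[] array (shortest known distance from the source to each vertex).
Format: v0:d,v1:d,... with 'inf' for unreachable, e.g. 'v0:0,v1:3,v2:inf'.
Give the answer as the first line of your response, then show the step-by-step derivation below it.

v0:4,v1:0,v2:12,v3:21,v4:5,v5:4

step 1: dist = v0:4,v1:0,v2:inf,v3:inf,v4:inf,v5:4
step 2: dist = v0:4,v1:0,v2:12,v3:inf,v4:5,v5:4
step 3: dist = v0:4,v1:0,v2:12,v3:21,v4:5,v5:4
step 4: dist = v0:4,v1:0,v2:12,v3:21,v4:5,v5:4
step 5: dist = v0:4,v1:0,v2:12,v3:21,v4:5,v5:4
step 6: dist = v0:4,v1:0,v2:12,v3:21,v4:5,v5:4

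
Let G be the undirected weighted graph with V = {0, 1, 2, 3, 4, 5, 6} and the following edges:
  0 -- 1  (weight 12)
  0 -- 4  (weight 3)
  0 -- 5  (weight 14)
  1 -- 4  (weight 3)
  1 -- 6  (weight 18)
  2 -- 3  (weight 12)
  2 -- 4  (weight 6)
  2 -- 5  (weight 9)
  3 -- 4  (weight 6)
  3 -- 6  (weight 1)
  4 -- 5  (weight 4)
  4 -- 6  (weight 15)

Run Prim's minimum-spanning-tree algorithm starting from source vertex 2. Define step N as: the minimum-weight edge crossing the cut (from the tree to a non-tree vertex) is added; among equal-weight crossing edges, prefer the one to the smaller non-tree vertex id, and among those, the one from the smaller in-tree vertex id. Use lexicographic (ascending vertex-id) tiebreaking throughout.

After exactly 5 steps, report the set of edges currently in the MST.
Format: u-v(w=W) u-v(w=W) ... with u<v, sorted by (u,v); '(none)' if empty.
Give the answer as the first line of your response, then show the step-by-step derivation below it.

0-4(w=3) 1-4(w=3) 2-4(w=6) 3-4(w=6) 4-5(w=4)

step 1: add edge 2-4 (w=6); MST = {2-4(w=6)}
step 2: add edge 0-4 (w=3); MST = {0-4(w=3) 2-4(w=6)}
step 3: add edge 1-4 (w=3); MST = {0-4(w=3) 1-4(w=3) 2-4(w=6)}
step 4: add edge 4-5 (w=4); MST = {0-4(w=3) 1-4(w=3) 2-4(w=6) 4-5(w=4)}
step 5: add edge 3-4 (w=6); MST = {0-4(w=3) 1-4(w=3) 2-4(w=6) 3-4(w=6) 4-5(w=4)}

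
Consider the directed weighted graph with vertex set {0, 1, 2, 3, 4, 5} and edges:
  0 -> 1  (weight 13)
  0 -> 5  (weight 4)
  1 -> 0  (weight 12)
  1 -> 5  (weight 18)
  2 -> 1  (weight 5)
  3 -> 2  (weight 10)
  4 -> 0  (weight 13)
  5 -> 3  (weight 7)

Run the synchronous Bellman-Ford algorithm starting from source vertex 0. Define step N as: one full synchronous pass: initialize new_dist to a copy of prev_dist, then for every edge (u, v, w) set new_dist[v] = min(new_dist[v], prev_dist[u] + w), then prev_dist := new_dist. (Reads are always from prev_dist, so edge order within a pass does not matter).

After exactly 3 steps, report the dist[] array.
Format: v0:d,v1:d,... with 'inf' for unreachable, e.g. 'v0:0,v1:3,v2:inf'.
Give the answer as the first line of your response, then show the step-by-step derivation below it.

v0:0,v1:13,v2:21,v3:11,v4:inf,v5:4

step 1: dist = v0:0,v1:13,v2:inf,v3:inf,v4:inf,v5:4
step 2: dist = v0:0,v1:13,v2:inf,v3:11,v4:inf,v5:4
step 3: dist = v0:0,v1:13,v2:21,v3:11,v4:inf,v5:4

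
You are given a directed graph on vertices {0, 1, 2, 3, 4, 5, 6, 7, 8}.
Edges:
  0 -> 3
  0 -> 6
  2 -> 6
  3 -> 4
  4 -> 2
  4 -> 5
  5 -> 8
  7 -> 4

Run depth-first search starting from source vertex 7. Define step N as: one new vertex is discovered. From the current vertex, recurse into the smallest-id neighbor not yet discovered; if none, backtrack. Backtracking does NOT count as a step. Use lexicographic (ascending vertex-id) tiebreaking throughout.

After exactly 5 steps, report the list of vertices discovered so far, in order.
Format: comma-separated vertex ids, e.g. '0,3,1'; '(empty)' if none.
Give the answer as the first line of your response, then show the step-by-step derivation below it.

7,4,2,6,5

step 1: discover 7; path=7; order=7
step 2: discover 4; path=7>4; order=7,4
step 3: discover 2; path=7>4>2; order=7,4,2
step 4: discover 6; path=7>4>2>6; order=7,4,2,6
step 5: discover 5; path=7>4>5; order=7,4,2,6,5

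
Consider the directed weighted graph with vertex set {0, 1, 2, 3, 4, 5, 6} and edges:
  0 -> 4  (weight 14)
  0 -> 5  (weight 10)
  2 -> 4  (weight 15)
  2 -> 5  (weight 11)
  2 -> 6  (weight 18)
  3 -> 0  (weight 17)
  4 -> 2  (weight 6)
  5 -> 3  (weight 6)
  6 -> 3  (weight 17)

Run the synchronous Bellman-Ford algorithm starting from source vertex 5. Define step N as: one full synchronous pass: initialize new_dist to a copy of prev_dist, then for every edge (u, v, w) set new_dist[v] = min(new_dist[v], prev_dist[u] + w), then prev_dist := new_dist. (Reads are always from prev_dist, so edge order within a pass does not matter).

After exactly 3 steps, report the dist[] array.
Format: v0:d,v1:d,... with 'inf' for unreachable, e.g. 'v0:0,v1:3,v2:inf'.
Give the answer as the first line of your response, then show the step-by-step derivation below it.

v0:23,v1:inf,v2:inf,v3:6,v4:37,v5:0,v6:inf

step 1: dist = v0:inf,v1:inf,v2:inf,v3:6,v4:inf,v5:0,v6:inf
step 2: dist = v0:23,v1:inf,v2:inf,v3:6,v4:inf,v5:0,v6:inf
step 3: dist = v0:23,v1:inf,v2:inf,v3:6,v4:37,v5:0,v6:inf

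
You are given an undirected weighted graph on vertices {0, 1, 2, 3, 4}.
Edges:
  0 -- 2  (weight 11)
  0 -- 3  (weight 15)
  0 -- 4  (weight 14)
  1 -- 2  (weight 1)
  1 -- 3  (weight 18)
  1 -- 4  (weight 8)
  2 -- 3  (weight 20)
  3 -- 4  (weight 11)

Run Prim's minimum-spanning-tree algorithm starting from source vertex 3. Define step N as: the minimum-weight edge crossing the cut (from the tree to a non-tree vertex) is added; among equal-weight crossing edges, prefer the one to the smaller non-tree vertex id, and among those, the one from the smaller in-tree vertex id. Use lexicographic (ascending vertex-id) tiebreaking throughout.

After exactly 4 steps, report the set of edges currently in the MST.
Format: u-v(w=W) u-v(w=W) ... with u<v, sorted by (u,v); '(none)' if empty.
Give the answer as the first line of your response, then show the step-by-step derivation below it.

0-2(w=11) 1-2(w=1) 1-4(w=8) 3-4(w=11)

step 1: add edge 3-4 (w=11); MST = {3-4(w=11)}
step 2: add edge 1-4 (w=8); MST = {1-4(w=8) 3-4(w=11)}
step 3: add edge 1-2 (w=1); MST = {1-2(w=1) 1-4(w=8) 3-4(w=11)}
step 4: add edge 0-2 (w=11); MST = {0-2(w=11) 1-2(w=1) 1-4(w=8) 3-4(w=11)}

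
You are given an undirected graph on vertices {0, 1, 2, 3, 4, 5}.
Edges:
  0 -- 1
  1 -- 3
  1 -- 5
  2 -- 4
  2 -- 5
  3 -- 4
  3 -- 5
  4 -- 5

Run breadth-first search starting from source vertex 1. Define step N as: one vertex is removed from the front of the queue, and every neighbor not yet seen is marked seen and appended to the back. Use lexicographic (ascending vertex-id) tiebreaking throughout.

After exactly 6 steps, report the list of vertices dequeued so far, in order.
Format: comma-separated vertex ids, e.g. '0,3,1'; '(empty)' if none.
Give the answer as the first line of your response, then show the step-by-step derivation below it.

1,0,3,5,4,2

step 1: dequeue 1; queue=[0,3,5]; order=1
step 2: dequeue 0; queue=[3,5]; order=1,0
step 3: dequeue 3; queue=[5,4]; order=1,0,3
step 4: dequeue 5; queue=[4,2]; order=1,0,3,5
step 5: dequeue 4; queue=[2]; order=1,0,3,5,4
step 6: dequeue 2; queue=[(empty)]; order=1,0,3,5,4,2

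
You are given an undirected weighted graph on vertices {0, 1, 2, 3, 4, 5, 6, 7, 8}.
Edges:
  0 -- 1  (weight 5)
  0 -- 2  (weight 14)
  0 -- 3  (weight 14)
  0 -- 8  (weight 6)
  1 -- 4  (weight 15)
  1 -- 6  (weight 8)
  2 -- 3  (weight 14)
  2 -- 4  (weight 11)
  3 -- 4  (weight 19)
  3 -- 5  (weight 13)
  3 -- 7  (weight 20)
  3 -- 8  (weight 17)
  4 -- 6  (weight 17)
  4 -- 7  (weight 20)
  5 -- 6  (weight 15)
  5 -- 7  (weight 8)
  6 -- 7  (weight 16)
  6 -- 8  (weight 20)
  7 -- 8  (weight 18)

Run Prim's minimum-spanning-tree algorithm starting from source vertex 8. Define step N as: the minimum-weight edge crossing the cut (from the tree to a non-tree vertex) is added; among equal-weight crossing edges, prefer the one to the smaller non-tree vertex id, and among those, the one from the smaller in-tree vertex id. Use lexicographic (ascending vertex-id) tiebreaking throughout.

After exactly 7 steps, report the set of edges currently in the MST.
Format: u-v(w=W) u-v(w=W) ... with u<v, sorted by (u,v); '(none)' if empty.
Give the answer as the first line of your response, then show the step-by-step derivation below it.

0-1(w=5) 0-2(w=14) 0-3(w=14) 0-8(w=6) 1-6(w=8) 2-4(w=11) 3-5(w=13)

step 1: add edge 0-8 (w=6); MST = {0-8(w=6)}
step 2: add edge 0-1 (w=5); MST = {0-1(w=5) 0-8(w=6)}
step 3: add edge 1-6 (w=8); MST = {0-1(w=5) 0-8(w=6) 1-6(w=8)}
step 4: add edge 0-2 (w=14); MST = {0-1(w=5) 0-2(w=14) 0-8(w=6) 1-6(w=8)}
step 5: add edge 2-4 (w=11); MST = {0-1(w=5) 0-2(w=14) 0-8(w=6) 1-6(w=8) 2-4(w=11)}
step 6: add edge 0-3 (w=14); MST = {0-1(w=5) 0-2(w=14) 0-3(w=14) 0-8(w=6) 1-6(w=8) 2-4(w=11)}
step 7: add edge 3-5 (w=13); MST = {0-1(w=5) 0-2(w=14) 0-3(w=14) 0-8(w=6) 1-6(w=8) 2-4(w=11) 3-5(w=13)}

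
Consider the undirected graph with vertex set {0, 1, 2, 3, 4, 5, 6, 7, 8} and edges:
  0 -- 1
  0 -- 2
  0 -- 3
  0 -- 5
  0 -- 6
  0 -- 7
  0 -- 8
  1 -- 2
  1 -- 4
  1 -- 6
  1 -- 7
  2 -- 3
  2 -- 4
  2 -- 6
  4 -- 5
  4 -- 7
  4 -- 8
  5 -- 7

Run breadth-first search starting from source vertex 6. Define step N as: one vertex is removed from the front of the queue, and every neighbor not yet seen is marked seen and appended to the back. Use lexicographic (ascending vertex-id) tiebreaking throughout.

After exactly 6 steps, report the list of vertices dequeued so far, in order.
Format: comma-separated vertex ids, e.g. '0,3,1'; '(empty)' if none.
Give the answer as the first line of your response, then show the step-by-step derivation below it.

6,0,1,2,3,5

step 1: dequeue 6; queue=[0,1,2]; order=6
step 2: dequeue 0; queue=[1,2,3,5,7,8]; order=6,0
step 3: dequeue 1; queue=[2,3,5,7,8,4]; order=6,0,1
step 4: dequeue 2; queue=[3,5,7,8,4]; order=6,0,1,2
step 5: dequeue 3; queue=[5,7,8,4]; order=6,0,1,2,3
step 6: dequeue 5; queue=[7,8,4]; order=6,0,1,2,3,5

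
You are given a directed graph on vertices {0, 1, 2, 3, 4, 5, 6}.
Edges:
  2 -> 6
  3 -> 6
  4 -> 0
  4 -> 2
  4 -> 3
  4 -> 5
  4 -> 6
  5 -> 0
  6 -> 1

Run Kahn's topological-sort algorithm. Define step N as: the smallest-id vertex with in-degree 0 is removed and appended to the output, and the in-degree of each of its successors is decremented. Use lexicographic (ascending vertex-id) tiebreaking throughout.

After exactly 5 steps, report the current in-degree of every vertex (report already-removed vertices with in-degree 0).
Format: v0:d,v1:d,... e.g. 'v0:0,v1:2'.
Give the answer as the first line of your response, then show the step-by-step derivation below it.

v0:0,v1:1,v2:0,v3:0,v4:0,v5:0,v6:0

step 1: output 4; order=[4]; indeg=(1,1,0,0,0,0,2)
step 2: output 2; order=[4,2]; indeg=(1,1,0,0,0,0,1)
step 3: output 3; order=[4,2,3]; indeg=(1,1,0,0,0,0,0)
step 4: output 5; order=[4,2,3,5]; indeg=(0,1,0,0,0,0,0)
step 5: output 0; order=[4,2,3,5,0]; indeg=(0,1,0,0,0,0,0)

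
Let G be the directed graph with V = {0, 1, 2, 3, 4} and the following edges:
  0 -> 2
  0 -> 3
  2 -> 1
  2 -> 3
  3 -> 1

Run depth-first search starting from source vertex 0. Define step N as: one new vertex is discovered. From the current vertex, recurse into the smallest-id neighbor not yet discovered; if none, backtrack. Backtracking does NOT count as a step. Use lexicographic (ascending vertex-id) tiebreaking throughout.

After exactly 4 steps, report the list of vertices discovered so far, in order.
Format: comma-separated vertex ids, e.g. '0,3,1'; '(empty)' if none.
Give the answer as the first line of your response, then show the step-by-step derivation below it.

0,2,1,3

step 1: discover 0; path=0; order=0
step 2: discover 2; path=0>2; order=0,2
step 3: discover 1; path=0>2>1; order=0,2,1
step 4: discover 3; path=0>2>3; order=0,2,1,3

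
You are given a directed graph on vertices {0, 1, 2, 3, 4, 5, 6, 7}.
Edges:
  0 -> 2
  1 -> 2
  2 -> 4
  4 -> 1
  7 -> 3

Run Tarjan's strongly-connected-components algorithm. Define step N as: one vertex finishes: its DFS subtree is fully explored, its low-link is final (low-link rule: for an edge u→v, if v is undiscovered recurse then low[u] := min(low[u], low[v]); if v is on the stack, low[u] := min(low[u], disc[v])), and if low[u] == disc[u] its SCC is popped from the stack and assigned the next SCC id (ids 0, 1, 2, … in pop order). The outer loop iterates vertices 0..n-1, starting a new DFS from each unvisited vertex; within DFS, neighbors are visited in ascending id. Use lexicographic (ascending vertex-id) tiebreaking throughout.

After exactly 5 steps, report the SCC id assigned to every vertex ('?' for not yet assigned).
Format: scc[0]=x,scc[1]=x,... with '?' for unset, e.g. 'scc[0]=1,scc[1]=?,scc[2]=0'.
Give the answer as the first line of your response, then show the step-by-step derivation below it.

scc[0]=1,scc[1]=0,scc[2]=0,scc[3]=2,scc[4]=0,scc[5]=?,scc[6]=?,scc[7]=?

step 1: low=(low[0]=0,low[1]=1,low[2]=1,low[3]=?,low[4]=2,low[5]=?,low[6]=?,low[7]=?); scc=(scc[0]=?,scc[1]=?,scc[2]=?,scc[3]=?,scc[4]=?,scc[5]=?,scc[6]=?,scc[7]=?)
step 2: low=(low[0]=0,low[1]=1,low[2]=1,low[3]=?,low[4]=1,low[5]=?,low[6]=?,low[7]=?); scc=(scc[0]=?,scc[1]=?,scc[2]=?,scc[3]=?,scc[4]=?,scc[5]=?,scc[6]=?,scc[7]=?)
step 3: low=(low[0]=0,low[1]=1,low[2]=1,low[3]=?,low[4]=1,low[5]=?,low[6]=?,low[7]=?); scc=(scc[0]=?,scc[1]=0,scc[2]=0,scc[3]=?,scc[4]=0,scc[5]=?,scc[6]=?,scc[7]=?)
step 4: low=(low[0]=0,low[1]=1,low[2]=1,low[3]=?,low[4]=1,low[5]=?,low[6]=?,low[7]=?); scc=(scc[0]=1,scc[1]=0,scc[2]=0,scc[3]=?,scc[4]=0,scc[5]=?,scc[6]=?,scc[7]=?)
step 5: low=(low[0]=0,low[1]=1,low[2]=1,low[3]=4,low[4]=1,low[5]=?,low[6]=?,low[7]=?); scc=(scc[0]=1,scc[1]=0,scc[2]=0,scc[3]=2,scc[4]=0,scc[5]=?,scc[6]=?,scc[7]=?)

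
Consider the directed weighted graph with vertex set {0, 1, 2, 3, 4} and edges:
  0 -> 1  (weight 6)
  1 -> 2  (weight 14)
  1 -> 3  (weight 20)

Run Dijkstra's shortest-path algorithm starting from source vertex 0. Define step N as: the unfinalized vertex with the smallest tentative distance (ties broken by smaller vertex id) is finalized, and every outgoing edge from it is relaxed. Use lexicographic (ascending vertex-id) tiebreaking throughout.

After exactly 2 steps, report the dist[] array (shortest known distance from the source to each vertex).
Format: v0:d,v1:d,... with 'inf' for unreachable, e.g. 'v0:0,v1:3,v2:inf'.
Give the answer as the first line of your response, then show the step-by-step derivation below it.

v0:0,v1:6,v2:20,v3:26,v4:inf

step 1: dist = v0:0,v1:6,v2:inf,v3:inf,v4:inf
step 2: dist = v0:0,v1:6,v2:20,v3:26,v4:inf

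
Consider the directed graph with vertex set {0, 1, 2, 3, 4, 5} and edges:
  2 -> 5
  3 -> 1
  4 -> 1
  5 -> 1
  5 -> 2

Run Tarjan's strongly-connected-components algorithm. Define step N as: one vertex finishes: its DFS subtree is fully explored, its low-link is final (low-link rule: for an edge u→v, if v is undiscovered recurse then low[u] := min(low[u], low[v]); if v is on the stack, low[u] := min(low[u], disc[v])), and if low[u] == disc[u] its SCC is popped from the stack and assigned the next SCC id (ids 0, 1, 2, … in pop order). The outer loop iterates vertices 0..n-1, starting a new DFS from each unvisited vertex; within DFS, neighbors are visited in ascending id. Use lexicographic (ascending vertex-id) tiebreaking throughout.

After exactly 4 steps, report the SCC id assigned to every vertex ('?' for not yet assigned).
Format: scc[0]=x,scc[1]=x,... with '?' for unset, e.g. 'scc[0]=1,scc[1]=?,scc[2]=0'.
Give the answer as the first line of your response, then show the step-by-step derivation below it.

scc[0]=0,scc[1]=1,scc[2]=2,scc[3]=?,scc[4]=?,scc[5]=2

step 1: low=(low[0]=0,low[1]=?,low[2]=?,low[3]=?,low[4]=?,low[5]=?); scc=(scc[0]=0,scc[1]=?,scc[2]=?,scc[3]=?,scc[4]=?,scc[5]=?)
step 2: low=(low[0]=0,low[1]=1,low[2]=?,low[3]=?,low[4]=?,low[5]=?); scc=(scc[0]=0,scc[1]=1,scc[2]=?,scc[3]=?,scc[4]=?,scc[5]=?)
step 3: low=(low[0]=0,low[1]=1,low[2]=2,low[3]=?,low[4]=?,low[5]=2); scc=(scc[0]=0,scc[1]=1,scc[2]=?,scc[3]=?,scc[4]=?,scc[5]=?)
step 4: low=(low[0]=0,low[1]=1,low[2]=2,low[3]=?,low[4]=?,low[5]=2); scc=(scc[0]=0,scc[1]=1,scc[2]=2,scc[3]=?,scc[4]=?,scc[5]=2)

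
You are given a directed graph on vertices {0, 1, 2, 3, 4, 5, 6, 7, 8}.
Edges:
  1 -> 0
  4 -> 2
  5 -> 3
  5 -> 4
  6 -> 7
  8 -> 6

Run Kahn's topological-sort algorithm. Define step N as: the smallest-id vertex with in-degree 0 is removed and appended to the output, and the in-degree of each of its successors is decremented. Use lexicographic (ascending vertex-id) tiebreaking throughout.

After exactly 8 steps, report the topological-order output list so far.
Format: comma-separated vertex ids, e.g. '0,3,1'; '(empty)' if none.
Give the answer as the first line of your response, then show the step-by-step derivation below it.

1,0,5,3,4,2,8,6

step 1: output 1; order=[1]; indeg=(0,0,1,1,1,0,1,1,0)
step 2: output 0; order=[1,0]; indeg=(0,0,1,1,1,0,1,1,0)
step 3: output 5; order=[1,0,5]; indeg=(0,0,1,0,0,0,1,1,0)
step 4: output 3; order=[1,0,5,3]; indeg=(0,0,1,0,0,0,1,1,0)
step 5: output 4; order=[1,0,5,3,4]; indeg=(0,0,0,0,0,0,1,1,0)
step 6: output 2; order=[1,0,5,3,4,2]; indeg=(0,0,0,0,0,0,1,1,0)
step 7: output 8; order=[1,0,5,3,4,2,8]; indeg=(0,0,0,0,0,0,0,1,0)
step 8: output 6; order=[1,0,5,3,4,2,8,6]; indeg=(0,0,0,0,0,0,0,0,0)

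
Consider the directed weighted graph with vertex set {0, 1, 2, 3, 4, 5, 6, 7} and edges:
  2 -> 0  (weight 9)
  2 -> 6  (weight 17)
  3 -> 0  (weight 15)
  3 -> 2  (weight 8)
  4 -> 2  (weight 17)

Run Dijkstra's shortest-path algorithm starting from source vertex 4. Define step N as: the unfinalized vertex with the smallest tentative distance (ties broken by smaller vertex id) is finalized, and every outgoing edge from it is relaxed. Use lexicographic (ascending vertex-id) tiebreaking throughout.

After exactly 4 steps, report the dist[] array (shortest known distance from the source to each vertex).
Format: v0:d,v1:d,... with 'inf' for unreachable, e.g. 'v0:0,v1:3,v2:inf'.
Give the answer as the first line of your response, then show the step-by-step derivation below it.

v0:26,v1:inf,v2:17,v3:inf,v4:0,v5:inf,v6:34,v7:inf

step 1: dist = v0:inf,v1:inf,v2:17,v3:inf,v4:0,v5:inf,v6:inf,v7:inf
step 2: dist = v0:26,v1:inf,v2:17,v3:inf,v4:0,v5:inf,v6:34,v7:inf
step 3: dist = v0:26,v1:inf,v2:17,v3:inf,v4:0,v5:inf,v6:34,v7:inf
step 4: dist = v0:26,v1:inf,v2:17,v3:inf,v4:0,v5:inf,v6:34,v7:inf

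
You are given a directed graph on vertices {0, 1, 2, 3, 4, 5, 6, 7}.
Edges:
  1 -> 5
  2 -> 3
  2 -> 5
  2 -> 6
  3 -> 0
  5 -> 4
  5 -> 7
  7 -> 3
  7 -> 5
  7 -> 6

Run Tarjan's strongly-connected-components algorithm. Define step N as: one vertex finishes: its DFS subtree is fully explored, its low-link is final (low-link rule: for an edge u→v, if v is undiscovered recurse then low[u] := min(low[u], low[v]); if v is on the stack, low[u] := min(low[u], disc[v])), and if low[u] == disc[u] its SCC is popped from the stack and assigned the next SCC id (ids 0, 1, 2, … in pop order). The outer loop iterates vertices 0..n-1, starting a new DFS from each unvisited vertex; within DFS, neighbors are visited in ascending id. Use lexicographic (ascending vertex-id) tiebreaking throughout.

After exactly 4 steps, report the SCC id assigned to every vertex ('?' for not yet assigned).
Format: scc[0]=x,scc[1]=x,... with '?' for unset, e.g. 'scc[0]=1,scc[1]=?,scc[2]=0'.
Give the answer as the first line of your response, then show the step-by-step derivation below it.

scc[0]=0,scc[1]=?,scc[2]=?,scc[3]=2,scc[4]=1,scc[5]=?,scc[6]=3,scc[7]=?

step 1: low=(low[0]=0,low[1]=?,low[2]=?,low[3]=?,low[4]=?,low[5]=?,low[6]=?,low[7]=?); scc=(scc[0]=0,scc[1]=?,scc[2]=?,scc[3]=?,scc[4]=?,scc[5]=?,scc[6]=?,scc[7]=?)
step 2: low=(low[0]=0,low[1]=1,low[2]=?,low[3]=?,low[4]=3,low[5]=2,low[6]=?,low[7]=?); scc=(scc[0]=0,scc[1]=?,scc[2]=?,scc[3]=?,scc[4]=1,scc[5]=?,scc[6]=?,scc[7]=?)
step 3: low=(low[0]=0,low[1]=1,low[2]=?,low[3]=5,low[4]=3,low[5]=2,low[6]=?,low[7]=4); scc=(scc[0]=0,scc[1]=?,scc[2]=?,scc[3]=2,scc[4]=1,scc[5]=?,scc[6]=?,scc[7]=?)
step 4: low=(low[0]=0,low[1]=1,low[2]=?,low[3]=5,low[4]=3,low[5]=2,low[6]=6,low[7]=2); scc=(scc[0]=0,scc[1]=?,scc[2]=?,scc[3]=2,scc[4]=1,scc[5]=?,scc[6]=3,scc[7]=?)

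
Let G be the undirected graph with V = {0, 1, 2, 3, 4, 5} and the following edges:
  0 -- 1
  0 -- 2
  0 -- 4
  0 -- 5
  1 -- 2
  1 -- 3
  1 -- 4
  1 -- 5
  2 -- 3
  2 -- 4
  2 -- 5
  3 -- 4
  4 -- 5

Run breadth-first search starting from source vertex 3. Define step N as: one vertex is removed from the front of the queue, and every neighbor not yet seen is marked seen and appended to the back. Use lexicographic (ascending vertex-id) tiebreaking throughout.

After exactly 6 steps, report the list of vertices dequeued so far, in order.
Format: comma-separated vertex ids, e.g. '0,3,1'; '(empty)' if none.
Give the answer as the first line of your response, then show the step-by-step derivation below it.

3,1,2,4,0,5

step 1: dequeue 3; queue=[1,2,4]; order=3
step 2: dequeue 1; queue=[2,4,0,5]; order=3,1
step 3: dequeue 2; queue=[4,0,5]; order=3,1,2
step 4: dequeue 4; queue=[0,5]; order=3,1,2,4
step 5: dequeue 0; queue=[5]; order=3,1,2,4,0
step 6: dequeue 5; queue=[(empty)]; order=3,1,2,4,0,5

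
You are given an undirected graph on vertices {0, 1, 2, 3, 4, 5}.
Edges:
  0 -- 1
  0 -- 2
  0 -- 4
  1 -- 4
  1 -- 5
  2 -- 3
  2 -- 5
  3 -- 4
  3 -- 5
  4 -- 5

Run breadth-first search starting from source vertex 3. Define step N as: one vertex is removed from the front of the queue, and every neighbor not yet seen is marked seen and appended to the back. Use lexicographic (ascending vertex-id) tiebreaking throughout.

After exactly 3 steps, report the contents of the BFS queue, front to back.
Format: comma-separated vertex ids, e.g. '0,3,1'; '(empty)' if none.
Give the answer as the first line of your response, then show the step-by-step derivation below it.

5,0,1

step 1: dequeue 3; queue=[2,4,5]; order=3
step 2: dequeue 2; queue=[4,5,0]; order=3,2
step 3: dequeue 4; queue=[5,0,1]; order=3,2,4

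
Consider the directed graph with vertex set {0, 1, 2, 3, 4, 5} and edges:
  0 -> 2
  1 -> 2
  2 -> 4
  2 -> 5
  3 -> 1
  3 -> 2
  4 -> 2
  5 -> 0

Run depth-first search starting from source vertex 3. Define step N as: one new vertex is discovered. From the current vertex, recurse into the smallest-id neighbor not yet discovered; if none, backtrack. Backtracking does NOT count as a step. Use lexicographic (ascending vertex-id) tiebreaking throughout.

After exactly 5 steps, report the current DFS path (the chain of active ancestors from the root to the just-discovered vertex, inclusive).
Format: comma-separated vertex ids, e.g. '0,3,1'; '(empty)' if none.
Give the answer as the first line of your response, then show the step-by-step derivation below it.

3,1,2,5

step 1: discover 3; path=3; order=3
step 2: discover 1; path=3>1; order=3,1
step 3: discover 2; path=3>1>2; order=3,1,2
step 4: discover 4; path=3>1>2>4; order=3,1,2,4
step 5: discover 5; path=3>1>2>5; order=3,1,2,4,5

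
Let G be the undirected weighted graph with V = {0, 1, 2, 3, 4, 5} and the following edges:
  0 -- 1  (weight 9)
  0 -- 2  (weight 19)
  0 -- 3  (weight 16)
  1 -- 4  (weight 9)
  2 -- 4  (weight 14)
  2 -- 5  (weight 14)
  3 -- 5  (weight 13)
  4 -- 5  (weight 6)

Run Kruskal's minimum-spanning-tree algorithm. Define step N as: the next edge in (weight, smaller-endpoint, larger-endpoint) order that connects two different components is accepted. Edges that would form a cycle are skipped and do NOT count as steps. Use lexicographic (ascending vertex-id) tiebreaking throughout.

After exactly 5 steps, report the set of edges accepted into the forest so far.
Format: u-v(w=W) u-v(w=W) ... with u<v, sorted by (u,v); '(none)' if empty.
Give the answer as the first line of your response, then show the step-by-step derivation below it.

0-1(w=9) 1-4(w=9) 2-4(w=14) 3-5(w=13) 4-5(w=6)

step 1: add edge 4-5 (w=6); MST = {4-5(w=6)}
step 2: add edge 0-1 (w=9); MST = {0-1(w=9) 4-5(w=6)}
step 3: add edge 1-4 (w=9); MST = {0-1(w=9) 1-4(w=9) 4-5(w=6)}
step 4: add edge 3-5 (w=13); MST = {0-1(w=9) 1-4(w=9) 3-5(w=13) 4-5(w=6)}
step 5: add edge 2-4 (w=14); MST = {0-1(w=9) 1-4(w=9) 2-4(w=14) 3-5(w=13) 4-5(w=6)}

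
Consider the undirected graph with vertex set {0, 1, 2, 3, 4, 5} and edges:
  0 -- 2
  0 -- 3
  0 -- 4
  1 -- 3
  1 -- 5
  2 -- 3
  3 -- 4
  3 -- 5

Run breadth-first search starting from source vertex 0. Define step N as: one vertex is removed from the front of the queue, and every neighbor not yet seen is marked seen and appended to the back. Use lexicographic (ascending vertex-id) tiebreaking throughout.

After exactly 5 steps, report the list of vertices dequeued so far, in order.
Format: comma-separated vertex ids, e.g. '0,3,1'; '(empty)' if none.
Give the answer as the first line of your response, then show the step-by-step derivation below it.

0,2,3,4,1

step 1: dequeue 0; queue=[2,3,4]; order=0
step 2: dequeue 2; queue=[3,4]; order=0,2
step 3: dequeue 3; queue=[4,1,5]; order=0,2,3
step 4: dequeue 4; queue=[1,5]; order=0,2,3,4
step 5: dequeue 1; queue=[5]; order=0,2,3,4,1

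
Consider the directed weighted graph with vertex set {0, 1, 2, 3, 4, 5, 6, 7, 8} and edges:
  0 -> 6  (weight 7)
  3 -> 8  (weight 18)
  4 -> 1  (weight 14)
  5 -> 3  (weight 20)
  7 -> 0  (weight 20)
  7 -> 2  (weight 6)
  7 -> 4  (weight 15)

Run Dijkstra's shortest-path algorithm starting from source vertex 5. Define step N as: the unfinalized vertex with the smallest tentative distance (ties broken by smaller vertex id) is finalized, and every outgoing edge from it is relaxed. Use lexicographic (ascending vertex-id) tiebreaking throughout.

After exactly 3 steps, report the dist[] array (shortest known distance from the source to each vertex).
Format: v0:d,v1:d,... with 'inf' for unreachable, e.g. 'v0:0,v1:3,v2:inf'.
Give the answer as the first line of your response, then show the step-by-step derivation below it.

v0:inf,v1:inf,v2:inf,v3:20,v4:inf,v5:0,v6:inf,v7:inf,v8:38

step 1: dist = v0:inf,v1:inf,v2:inf,v3:20,v4:inf,v5:0,v6:inf,v7:inf,v8:inf
step 2: dist = v0:inf,v1:inf,v2:inf,v3:20,v4:inf,v5:0,v6:inf,v7:inf,v8:38
step 3: dist = v0:inf,v1:inf,v2:inf,v3:20,v4:inf,v5:0,v6:inf,v7:inf,v8:38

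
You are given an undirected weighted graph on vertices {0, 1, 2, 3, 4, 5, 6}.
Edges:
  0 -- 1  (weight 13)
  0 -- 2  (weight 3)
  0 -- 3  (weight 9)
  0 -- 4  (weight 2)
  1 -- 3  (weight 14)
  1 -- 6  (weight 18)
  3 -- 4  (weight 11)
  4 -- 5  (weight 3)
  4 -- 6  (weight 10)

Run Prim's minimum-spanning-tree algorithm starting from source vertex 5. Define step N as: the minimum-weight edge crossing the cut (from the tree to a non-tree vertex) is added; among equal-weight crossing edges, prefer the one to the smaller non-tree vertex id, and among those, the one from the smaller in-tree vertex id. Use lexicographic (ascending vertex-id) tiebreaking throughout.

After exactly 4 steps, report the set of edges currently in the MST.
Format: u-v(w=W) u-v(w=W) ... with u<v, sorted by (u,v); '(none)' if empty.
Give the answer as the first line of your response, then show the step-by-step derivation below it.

0-2(w=3) 0-3(w=9) 0-4(w=2) 4-5(w=3)

step 1: add edge 4-5 (w=3); MST = {4-5(w=3)}
step 2: add edge 0-4 (w=2); MST = {0-4(w=2) 4-5(w=3)}
step 3: add edge 0-2 (w=3); MST = {0-2(w=3) 0-4(w=2) 4-5(w=3)}
step 4: add edge 0-3 (w=9); MST = {0-2(w=3) 0-3(w=9) 0-4(w=2) 4-5(w=3)}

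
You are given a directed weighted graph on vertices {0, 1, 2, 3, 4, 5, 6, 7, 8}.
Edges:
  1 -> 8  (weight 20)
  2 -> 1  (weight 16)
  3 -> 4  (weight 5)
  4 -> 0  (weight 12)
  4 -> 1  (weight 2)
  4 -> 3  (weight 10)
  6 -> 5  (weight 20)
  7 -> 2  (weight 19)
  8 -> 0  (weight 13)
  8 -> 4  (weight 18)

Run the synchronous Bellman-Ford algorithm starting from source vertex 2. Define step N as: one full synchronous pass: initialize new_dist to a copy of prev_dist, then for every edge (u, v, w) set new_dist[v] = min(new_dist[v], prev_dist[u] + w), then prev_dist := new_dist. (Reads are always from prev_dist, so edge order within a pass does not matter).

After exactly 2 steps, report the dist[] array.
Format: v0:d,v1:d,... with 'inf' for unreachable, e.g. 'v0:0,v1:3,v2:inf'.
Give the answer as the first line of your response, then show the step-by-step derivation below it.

v0:inf,v1:16,v2:0,v3:inf,v4:inf,v5:inf,v6:inf,v7:inf,v8:36

step 1: dist = v0:inf,v1:16,v2:0,v3:inf,v4:inf,v5:inf,v6:inf,v7:inf,v8:inf
step 2: dist = v0:inf,v1:16,v2:0,v3:inf,v4:inf,v5:inf,v6:inf,v7:inf,v8:36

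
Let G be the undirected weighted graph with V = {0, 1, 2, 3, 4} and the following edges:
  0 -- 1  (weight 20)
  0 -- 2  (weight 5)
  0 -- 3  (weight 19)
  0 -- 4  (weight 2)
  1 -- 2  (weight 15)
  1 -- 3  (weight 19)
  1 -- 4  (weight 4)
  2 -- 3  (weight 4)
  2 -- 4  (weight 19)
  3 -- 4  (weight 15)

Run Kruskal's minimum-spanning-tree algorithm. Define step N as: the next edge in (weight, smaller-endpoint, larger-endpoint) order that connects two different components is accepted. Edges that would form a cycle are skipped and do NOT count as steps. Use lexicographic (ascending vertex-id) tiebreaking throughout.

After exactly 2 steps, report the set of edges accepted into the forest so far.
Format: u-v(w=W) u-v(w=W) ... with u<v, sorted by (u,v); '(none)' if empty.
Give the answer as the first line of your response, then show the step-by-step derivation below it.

0-4(w=2) 1-4(w=4)

step 1: add edge 0-4 (w=2); MST = {0-4(w=2)}
step 2: add edge 1-4 (w=4); MST = {0-4(w=2) 1-4(w=4)}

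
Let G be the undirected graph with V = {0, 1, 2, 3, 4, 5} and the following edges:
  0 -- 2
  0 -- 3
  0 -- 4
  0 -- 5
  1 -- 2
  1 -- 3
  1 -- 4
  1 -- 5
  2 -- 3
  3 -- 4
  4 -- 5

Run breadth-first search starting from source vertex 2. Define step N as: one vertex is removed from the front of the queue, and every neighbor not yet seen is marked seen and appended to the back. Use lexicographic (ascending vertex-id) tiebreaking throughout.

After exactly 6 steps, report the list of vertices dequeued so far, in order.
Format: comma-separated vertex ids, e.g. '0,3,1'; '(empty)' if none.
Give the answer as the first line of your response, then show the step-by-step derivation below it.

2,0,1,3,4,5

step 1: dequeue 2; queue=[0,1,3]; order=2
step 2: dequeue 0; queue=[1,3,4,5]; order=2,0
step 3: dequeue 1; queue=[3,4,5]; order=2,0,1
step 4: dequeue 3; queue=[4,5]; order=2,0,1,3
step 5: dequeue 4; queue=[5]; order=2,0,1,3,4
step 6: dequeue 5; queue=[(empty)]; order=2,0,1,3,4,5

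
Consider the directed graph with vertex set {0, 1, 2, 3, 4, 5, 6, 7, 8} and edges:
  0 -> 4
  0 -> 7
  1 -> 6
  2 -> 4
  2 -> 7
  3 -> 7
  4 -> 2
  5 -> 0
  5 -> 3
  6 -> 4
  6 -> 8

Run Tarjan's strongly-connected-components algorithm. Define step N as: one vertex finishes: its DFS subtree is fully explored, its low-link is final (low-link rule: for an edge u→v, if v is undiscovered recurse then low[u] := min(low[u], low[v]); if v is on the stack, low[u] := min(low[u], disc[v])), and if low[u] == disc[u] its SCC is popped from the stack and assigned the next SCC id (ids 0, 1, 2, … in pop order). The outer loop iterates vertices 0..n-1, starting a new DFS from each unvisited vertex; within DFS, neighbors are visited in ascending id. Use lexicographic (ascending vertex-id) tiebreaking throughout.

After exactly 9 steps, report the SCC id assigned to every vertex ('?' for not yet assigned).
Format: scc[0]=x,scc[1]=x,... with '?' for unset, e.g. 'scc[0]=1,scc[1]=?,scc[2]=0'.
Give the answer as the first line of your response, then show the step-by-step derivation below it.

scc[0]=2,scc[1]=5,scc[2]=1,scc[3]=6,scc[4]=1,scc[5]=7,scc[6]=4,scc[7]=0,scc[8]=3

step 1: low=(low[0]=0,low[1]=?,low[2]=1,low[3]=?,low[4]=1,low[5]=?,low[6]=?,low[7]=3,low[8]=?); scc=(scc[0]=?,scc[1]=?,scc[2]=?,scc[3]=?,scc[4]=?,scc[5]=?,scc[6]=?,scc[7]=0,scc[8]=?)
step 2: low=(low[0]=0,low[1]=?,low[2]=1,low[3]=?,low[4]=1,low[5]=?,low[6]=?,low[7]=3,low[8]=?); scc=(scc[0]=?,scc[1]=?,scc[2]=?,scc[3]=?,scc[4]=?,scc[5]=?,scc[6]=?,scc[7]=0,scc[8]=?)
step 3: low=(low[0]=0,low[1]=?,low[2]=1,low[3]=?,low[4]=1,low[5]=?,low[6]=?,low[7]=3,low[8]=?); scc=(scc[0]=?,scc[1]=?,scc[2]=1,scc[3]=?,scc[4]=1,scc[5]=?,scc[6]=?,scc[7]=0,scc[8]=?)
step 4: low=(low[0]=0,low[1]=?,low[2]=1,low[3]=?,low[4]=1,low[5]=?,low[6]=?,low[7]=3,low[8]=?); scc=(scc[0]=2,scc[1]=?,scc[2]=1,scc[3]=?,scc[4]=1,scc[5]=?,scc[6]=?,scc[7]=0,scc[8]=?)
step 5: low=(low[0]=0,low[1]=4,low[2]=1,low[3]=?,low[4]=1,low[5]=?,low[6]=5,low[7]=3,low[8]=6); scc=(scc[0]=2,scc[1]=?,scc[2]=1,scc[3]=?,scc[4]=1,scc[5]=?,scc[6]=?,scc[7]=0,scc[8]=3)
step 6: low=(low[0]=0,low[1]=4,low[2]=1,low[3]=?,low[4]=1,low[5]=?,low[6]=5,low[7]=3,low[8]=6); scc=(scc[0]=2,scc[1]=?,scc[2]=1,scc[3]=?,scc[4]=1,scc[5]=?,scc[6]=4,scc[7]=0,scc[8]=3)
step 7: low=(low[0]=0,low[1]=4,low[2]=1,low[3]=?,low[4]=1,low[5]=?,low[6]=5,low[7]=3,low[8]=6); scc=(scc[0]=2,scc[1]=5,scc[2]=1,scc[3]=?,scc[4]=1,scc[5]=?,scc[6]=4,scc[7]=0,scc[8]=3)
step 8: low=(low[0]=0,low[1]=4,low[2]=1,low[3]=7,low[4]=1,low[5]=?,low[6]=5,low[7]=3,low[8]=6); scc=(scc[0]=2,scc[1]=5,scc[2]=1,scc[3]=6,scc[4]=1,scc[5]=?,scc[6]=4,scc[7]=0,scc[8]=3)
step 9: low=(low[0]=0,low[1]=4,low[2]=1,low[3]=7,low[4]=1,low[5]=8,low[6]=5,low[7]=3,low[8]=6); scc=(scc[0]=2,scc[1]=5,scc[2]=1,scc[3]=6,scc[4]=1,scc[5]=7,scc[6]=4,scc[7]=0,scc[8]=3)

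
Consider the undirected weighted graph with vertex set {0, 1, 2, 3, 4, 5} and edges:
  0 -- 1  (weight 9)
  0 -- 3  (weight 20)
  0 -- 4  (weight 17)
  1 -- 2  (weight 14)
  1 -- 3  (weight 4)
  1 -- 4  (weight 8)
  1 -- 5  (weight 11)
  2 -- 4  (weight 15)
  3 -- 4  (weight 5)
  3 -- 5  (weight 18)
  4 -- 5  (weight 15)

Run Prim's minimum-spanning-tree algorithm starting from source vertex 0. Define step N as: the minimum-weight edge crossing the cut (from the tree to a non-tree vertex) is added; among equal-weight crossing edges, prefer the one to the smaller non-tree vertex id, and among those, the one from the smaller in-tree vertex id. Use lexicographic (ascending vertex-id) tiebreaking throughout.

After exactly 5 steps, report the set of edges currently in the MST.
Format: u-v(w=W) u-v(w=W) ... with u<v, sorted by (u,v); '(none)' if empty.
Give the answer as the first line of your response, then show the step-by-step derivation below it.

0-1(w=9) 1-2(w=14) 1-3(w=4) 1-5(w=11) 3-4(w=5)

step 1: add edge 0-1 (w=9); MST = {0-1(w=9)}
step 2: add edge 1-3 (w=4); MST = {0-1(w=9) 1-3(w=4)}
step 3: add edge 3-4 (w=5); MST = {0-1(w=9) 1-3(w=4) 3-4(w=5)}
step 4: add edge 1-5 (w=11); MST = {0-1(w=9) 1-3(w=4) 1-5(w=11) 3-4(w=5)}
step 5: add edge 1-2 (w=14); MST = {0-1(w=9) 1-2(w=14) 1-3(w=4) 1-5(w=11) 3-4(w=5)}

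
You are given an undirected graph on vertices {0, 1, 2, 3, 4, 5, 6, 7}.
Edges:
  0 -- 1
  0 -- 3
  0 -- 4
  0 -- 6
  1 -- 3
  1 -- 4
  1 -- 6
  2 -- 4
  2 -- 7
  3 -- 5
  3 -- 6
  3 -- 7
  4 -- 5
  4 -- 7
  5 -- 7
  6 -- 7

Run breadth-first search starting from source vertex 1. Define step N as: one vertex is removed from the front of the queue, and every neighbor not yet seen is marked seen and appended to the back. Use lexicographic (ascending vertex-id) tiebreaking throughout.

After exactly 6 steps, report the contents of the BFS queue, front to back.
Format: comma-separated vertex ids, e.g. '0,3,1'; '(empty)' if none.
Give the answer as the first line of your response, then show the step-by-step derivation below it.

7,2

step 1: dequeue 1; queue=[0,3,4,6]; order=1
step 2: dequeue 0; queue=[3,4,6]; order=1,0
step 3: dequeue 3; queue=[4,6,5,7]; order=1,0,3
step 4: dequeue 4; queue=[6,5,7,2]; order=1,0,3,4
step 5: dequeue 6; queue=[5,7,2]; order=1,0,3,4,6
step 6: dequeue 5; queue=[7,2]; order=1,0,3,4,6,5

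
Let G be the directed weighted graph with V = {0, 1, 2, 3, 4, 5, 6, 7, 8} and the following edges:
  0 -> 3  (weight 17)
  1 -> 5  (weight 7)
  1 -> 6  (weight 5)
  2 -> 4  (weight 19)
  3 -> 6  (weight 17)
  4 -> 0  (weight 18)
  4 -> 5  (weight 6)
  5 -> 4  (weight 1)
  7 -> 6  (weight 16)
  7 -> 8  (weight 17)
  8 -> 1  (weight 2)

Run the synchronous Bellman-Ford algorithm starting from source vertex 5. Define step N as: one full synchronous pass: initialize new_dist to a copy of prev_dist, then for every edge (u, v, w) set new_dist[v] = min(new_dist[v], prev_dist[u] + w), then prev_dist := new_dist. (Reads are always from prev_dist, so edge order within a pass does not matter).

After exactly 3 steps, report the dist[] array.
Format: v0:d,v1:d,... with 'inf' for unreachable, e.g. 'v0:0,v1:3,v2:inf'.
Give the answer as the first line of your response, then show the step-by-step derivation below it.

v0:19,v1:inf,v2:inf,v3:36,v4:1,v5:0,v6:inf,v7:inf,v8:inf

step 1: dist = v0:inf,v1:inf,v2:inf,v3:inf,v4:1,v5:0,v6:inf,v7:inf,v8:inf
step 2: dist = v0:19,v1:inf,v2:inf,v3:inf,v4:1,v5:0,v6:inf,v7:inf,v8:inf
step 3: dist = v0:19,v1:inf,v2:inf,v3:36,v4:1,v5:0,v6:inf,v7:inf,v8:inf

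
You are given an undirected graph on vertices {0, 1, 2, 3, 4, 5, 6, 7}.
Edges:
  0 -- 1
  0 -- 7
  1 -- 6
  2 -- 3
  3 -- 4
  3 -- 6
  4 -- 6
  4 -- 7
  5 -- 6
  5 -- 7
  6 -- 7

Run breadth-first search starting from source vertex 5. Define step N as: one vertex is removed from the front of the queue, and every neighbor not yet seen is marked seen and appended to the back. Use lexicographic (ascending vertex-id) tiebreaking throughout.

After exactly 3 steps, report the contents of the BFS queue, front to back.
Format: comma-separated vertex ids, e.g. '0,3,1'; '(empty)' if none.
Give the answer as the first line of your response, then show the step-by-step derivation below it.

1,3,4,0

step 1: dequeue 5; queue=[6,7]; order=5
step 2: dequeue 6; queue=[7,1,3,4]; order=5,6
step 3: dequeue 7; queue=[1,3,4,0]; order=5,6,7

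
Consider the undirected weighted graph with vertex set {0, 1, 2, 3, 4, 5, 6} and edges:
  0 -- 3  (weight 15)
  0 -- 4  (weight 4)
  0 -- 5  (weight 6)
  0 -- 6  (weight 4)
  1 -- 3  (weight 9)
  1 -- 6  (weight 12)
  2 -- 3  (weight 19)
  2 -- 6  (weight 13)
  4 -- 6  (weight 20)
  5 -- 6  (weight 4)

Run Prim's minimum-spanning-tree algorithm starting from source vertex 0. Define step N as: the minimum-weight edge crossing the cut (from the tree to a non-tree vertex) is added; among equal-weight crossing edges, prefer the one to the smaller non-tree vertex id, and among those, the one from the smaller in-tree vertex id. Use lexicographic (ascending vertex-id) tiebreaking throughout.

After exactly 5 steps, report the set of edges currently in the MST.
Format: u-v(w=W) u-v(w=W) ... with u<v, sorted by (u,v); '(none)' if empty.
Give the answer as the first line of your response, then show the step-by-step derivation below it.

0-4(w=4) 0-6(w=4) 1-3(w=9) 1-6(w=12) 5-6(w=4)

step 1: add edge 0-4 (w=4); MST = {0-4(w=4)}
step 2: add edge 0-6 (w=4); MST = {0-4(w=4) 0-6(w=4)}
step 3: add edge 5-6 (w=4); MST = {0-4(w=4) 0-6(w=4) 5-6(w=4)}
step 4: add edge 1-6 (w=12); MST = {0-4(w=4) 0-6(w=4) 1-6(w=12) 5-6(w=4)}
step 5: add edge 1-3 (w=9); MST = {0-4(w=4) 0-6(w=4) 1-3(w=9) 1-6(w=12) 5-6(w=4)}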